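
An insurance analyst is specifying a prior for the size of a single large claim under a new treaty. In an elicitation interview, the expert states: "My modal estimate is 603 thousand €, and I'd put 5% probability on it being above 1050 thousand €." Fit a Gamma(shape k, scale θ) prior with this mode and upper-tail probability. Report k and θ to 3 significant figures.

Gamma(k,θ) with k>1 has mode (k−1)θ, so θ = 603/(k−1).
Need P(X < 1050) = 0.95 with θ tied to k this way. Start at k = 2, θ = 603: P(X<1050) ≈ 0.519.
Too low — raise k to concentrate. Iterating converges to k ≈ 10.1.
Then θ = 603/(10.1−1) ≈ 66.5.

k ≈ 10.1, θ ≈ 66.5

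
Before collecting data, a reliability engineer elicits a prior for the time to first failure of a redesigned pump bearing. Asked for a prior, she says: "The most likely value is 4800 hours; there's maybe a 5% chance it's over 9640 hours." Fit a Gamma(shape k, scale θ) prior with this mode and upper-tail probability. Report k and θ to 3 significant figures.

k ≈ 6.7, θ ≈ 842

Gamma(k,θ) with k>1 has mode (k−1)θ, so θ = 4800/(k−1).
Need P(X < 9640) = 0.95 with θ tied to k this way. Start at k = 2, θ = 4800: P(X<9640) ≈ 0.596.
Too low — raise k to concentrate. Iterating converges to k ≈ 6.7.
Then θ = 4800/(6.7−1) ≈ 842.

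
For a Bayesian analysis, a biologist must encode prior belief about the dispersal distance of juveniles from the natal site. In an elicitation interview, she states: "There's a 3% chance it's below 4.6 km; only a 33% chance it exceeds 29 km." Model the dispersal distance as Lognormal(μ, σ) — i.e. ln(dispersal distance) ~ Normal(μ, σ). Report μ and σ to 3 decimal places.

If T ~ Lognormal(μ,σ) then ln T ~ Normal(μ,σ), so the p-quantile of ln T is μ + z_p·σ.
ln(4.6) = 1.526 and ln(29) = 3.367; z_{0.03} = -1.881, z_{0.67} = 0.4399.
σ = (3.367 − 1.526)/(0.4399 − (-1.881)) = 0.793.
μ = 1.526 − (-1.881)·0.793 = 3.018.

μ ≈ 3.018, σ ≈ 0.793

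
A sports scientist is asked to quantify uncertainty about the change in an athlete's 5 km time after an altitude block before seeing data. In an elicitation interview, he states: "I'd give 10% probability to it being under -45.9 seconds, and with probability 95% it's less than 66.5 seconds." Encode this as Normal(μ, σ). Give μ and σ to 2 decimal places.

The p-quantile of Normal(μ,σ) is μ + z_p·σ, with z_{0.1} = -1.282 and z_{0.95} = 1.645.
Eliminate σ: μ = (z₂·x₁ − z₁·x₂)/(z₂ − z₁) = (1.645·-45.9 − (-1.282)·66.5)/2.926 = 3.32.
Then σ = (x₂ − x₁)/(z₂ − z₁) = (66.5 − -45.9)/2.926 = 38.41.

μ = 3.32, σ = 38.41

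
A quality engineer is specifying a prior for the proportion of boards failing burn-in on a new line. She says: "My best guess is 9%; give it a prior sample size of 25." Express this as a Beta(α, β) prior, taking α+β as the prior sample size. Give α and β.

Under the effective-sample-size interpretation, Beta(α, β) has prior mean α/(α+β) and prior sample size α+β.
So α+β = 25 and α/(α+β) = 0.09, giving α = 0.09·25 = 2.25 and β = 25 − 2.25 = 22.75.

α = 2.25, β = 22.75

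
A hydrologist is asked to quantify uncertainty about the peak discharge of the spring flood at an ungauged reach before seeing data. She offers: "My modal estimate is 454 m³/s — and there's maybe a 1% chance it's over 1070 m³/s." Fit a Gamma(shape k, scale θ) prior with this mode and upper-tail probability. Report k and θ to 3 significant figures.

k ≈ 7.47, θ ≈ 70.2

Gamma(k,θ) with k>1 has mode (k−1)θ, so θ = 454/(k−1).
Need P(X < 1070) = 0.99 with θ tied to k this way. Start at k = 2, θ = 454: P(X<1070) ≈ 0.682.
Too low — raise k to concentrate. Iterating converges to k ≈ 7.47.
Then θ = 454/(7.47−1) ≈ 70.2.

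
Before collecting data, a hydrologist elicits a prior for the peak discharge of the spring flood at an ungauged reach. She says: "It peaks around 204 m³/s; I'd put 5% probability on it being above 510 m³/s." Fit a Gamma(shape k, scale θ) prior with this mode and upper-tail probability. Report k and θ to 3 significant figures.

k ≈ 4.23, θ ≈ 63.1

Gamma(k,θ) with k>1 has mode (k−1)θ, so θ = 204/(k−1).
Need P(X < 510) = 0.95 with θ tied to k this way. Start at k = 2, θ = 204: P(X<510) ≈ 0.713.
Too low — raise k to concentrate. Iterating converges to k ≈ 4.23.
Then θ = 204/(4.23−1) ≈ 63.1.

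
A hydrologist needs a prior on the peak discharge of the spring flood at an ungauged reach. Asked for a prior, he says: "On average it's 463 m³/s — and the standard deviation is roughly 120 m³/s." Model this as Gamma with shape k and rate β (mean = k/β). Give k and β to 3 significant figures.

k ≈ 14.9, β ≈ 0.0322

For Gamma(k, rate β): mean = k/β, variance = k/β², so CV = 1/√k.
CV = SD/mean = 120/463 = 0.2592, hence k = 1/CV² = 14.9.
Then β = k/mean = 14.9/463 = 0.0322.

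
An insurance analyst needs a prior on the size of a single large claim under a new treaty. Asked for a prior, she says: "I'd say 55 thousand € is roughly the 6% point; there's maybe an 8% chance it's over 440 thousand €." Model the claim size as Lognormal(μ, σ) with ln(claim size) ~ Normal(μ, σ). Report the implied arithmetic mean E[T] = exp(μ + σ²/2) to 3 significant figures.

If T ~ Lognormal(μ,σ) then ln T ~ Normal(μ,σ), so the p-quantile of ln T is μ + z_p·σ.
ln(55) = 4.007 and ln(440) = 6.087; z_{0.06} = -1.555, z_{0.92} = 1.405.
σ = (6.087 − 4.007)/(1.405 − (-1.555)) = 0.703.
μ = 4.007 − (-1.555)·0.703 = 5.100.
E[T] = exp(μ + σ²/2) = exp(5.100 + 0.2468) = 210 thousand €.

E[T] ≈ 210 thousand €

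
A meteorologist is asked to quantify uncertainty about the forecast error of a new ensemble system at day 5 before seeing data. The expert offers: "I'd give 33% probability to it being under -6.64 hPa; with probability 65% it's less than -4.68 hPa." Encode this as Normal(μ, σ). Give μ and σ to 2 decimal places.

μ = -5.60, σ = 2.38

The p-quantile of Normal(μ,σ) is μ + z_p·σ, with z_{0.33} = -0.4399 and z_{0.65} = 0.3853.
Eliminate σ: μ = (z₂·x₁ − z₁·x₂)/(z₂ − z₁) = (0.3853·-6.64 − (-0.4399)·-4.68)/0.8252 = -5.60.
Then σ = (x₂ − x₁)/(z₂ − z₁) = (-4.68 − -6.64)/0.8252 = 2.38.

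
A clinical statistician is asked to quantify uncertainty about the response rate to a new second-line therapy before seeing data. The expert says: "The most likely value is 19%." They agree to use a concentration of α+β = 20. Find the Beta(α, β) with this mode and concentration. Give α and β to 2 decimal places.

For α,β > 1 the Beta mode is (α−1)/(α+β−2). With α+β = 20, the mode is (α−1)/18.
Set (α−1)/18 = 0.19 → α = 1 + 0.19·18 = 4.42.
β = 20 − α = 15.58.

α = 4.42, β = 15.58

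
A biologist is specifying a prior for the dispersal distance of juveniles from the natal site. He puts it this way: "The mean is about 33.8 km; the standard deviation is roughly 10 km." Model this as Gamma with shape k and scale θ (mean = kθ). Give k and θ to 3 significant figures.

k ≈ 11.4, θ ≈ 2.96

For Gamma(k, scale θ): mean = kθ, variance = kθ², so CV = 1/√k.
CV = SD/mean = 10/33.8 = 0.2959, hence k = 1/CV² = 11.4.
Then θ = mean/k = 33.8/11.4 = 2.96.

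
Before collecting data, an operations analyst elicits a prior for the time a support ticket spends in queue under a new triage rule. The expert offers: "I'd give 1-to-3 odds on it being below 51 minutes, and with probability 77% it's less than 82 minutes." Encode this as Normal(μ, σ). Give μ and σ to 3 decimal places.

The p-quantile of Normal(μ,σ) is μ + z_p·σ, with z_{0.25} = -0.6745 and z_{0.77} = 0.7388.
Eliminate σ: μ = (z₂·x₁ − z₁·x₂)/(z₂ − z₁) = (0.7388·51 − (-0.6745)·82)/1.413 = 65.794.
Then σ = (x₂ − x₁)/(z₂ − z₁) = (82 − 51)/1.413 = 21.934.

μ = 65.794, σ = 21.934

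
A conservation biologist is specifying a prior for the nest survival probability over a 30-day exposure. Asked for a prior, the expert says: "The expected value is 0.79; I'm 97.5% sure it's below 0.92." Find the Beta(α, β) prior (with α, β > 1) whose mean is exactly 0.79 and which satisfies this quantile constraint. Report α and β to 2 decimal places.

With mean 0.79 fixed, write α = 0.79s, β = 0.21s where s = α+β.
Need P(θ < 0.92) = 0.975 under Beta(0.79s, 0.21s). Normal approximation: (q−m)/√(m(1−m)/s) ≈ z_{0.975} = 1.96, so s ≈ 0.79·0.21·(1.96)²/(0.92−0.79)² = 37.7.
At s = 37.7: P(θ<0.92) ≈ 0.992. Adjusting to match 0.975 gives s ≈ 26.17.
So α = 0.79·26.17 ≈ 20.68, β = 0.21·26.17 ≈ 5.50.

α ≈ 20.68, β ≈ 5.50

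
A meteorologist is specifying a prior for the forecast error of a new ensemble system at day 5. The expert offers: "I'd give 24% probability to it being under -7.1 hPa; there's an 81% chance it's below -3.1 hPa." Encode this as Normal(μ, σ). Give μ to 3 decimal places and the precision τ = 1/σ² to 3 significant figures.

The p-quantile of Normal(μ,σ) is μ + z_p·σ, with z_{0.24} = -0.7063 and z_{0.81} = 0.8779.
Eliminate σ: μ = (z₂·x₁ − z₁·x₂)/(z₂ − z₁) = (0.8779·-7.1 − (-0.7063)·-3.1)/1.584 = -5.317.
Then σ = (x₂ − x₁)/(z₂ − z₁) = (-3.1 − -7.1)/1.584 = 2.525.
Precision τ = 1/σ² = 1/2.525² = 0.157.

μ = -5.317, τ = 0.157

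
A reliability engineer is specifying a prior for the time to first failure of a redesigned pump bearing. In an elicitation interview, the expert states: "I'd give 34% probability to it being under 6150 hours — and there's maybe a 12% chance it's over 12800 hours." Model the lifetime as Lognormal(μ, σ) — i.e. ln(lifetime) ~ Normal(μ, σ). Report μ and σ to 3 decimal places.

μ ≈ 8.915, σ ≈ 0.462

If T ~ Lognormal(μ,σ) then ln T ~ Normal(μ,σ), so the p-quantile of ln T is μ + z_p·σ.
ln(6150) = 8.724 and ln(12800) = 9.457; z_{0.34} = -0.4125, z_{0.88} = 1.175.
σ = (9.457 − 8.724)/(1.175 − (-0.4125)) = 0.462.
μ = 8.724 − (-0.4125)·0.462 = 8.915.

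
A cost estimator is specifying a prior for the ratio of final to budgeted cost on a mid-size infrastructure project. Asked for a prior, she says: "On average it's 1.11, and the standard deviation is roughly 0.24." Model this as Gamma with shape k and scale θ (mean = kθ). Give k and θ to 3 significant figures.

For Gamma(k, scale θ): mean = kθ, variance = kθ², so CV = 1/√k.
CV = SD/mean = 0.24/1.11 = 0.2162, hence k = 1/CV² = 21.4.
Then θ = mean/k = 1.11/21.4 = 0.0519.

k ≈ 21.4, θ ≈ 0.0519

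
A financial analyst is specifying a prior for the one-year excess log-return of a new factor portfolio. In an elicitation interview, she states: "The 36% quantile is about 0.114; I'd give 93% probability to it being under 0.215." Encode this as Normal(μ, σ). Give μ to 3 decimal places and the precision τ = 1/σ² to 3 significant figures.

The p-quantile of Normal(μ,σ) is μ + z_p·σ, with z_{0.36} = -0.3585 and z_{0.93} = 1.476.
Eliminate σ: μ = (z₂·x₁ − z₁·x₂)/(z₂ − z₁) = (1.476·0.114 − (-0.3585)·0.215)/1.834 = 0.134.
Then σ = (x₂ − x₁)/(z₂ − z₁) = (0.215 − 0.114)/1.834 = 0.055.
Precision τ = 1/σ² = 1/0.05506² = 330.

μ = 0.134, τ = 330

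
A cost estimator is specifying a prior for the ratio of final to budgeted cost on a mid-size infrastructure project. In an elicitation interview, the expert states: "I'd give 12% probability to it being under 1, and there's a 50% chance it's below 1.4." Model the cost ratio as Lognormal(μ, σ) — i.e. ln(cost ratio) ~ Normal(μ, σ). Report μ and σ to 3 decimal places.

μ ≈ 0.336, σ ≈ 0.286

If T ~ Lognormal(μ,σ) then ln T ~ Normal(μ,σ), so the p-quantile of ln T is μ + z_p·σ.
ln(1) = 0 and ln(1.4) = 0.3365; z_{0.12} = -1.175, z_{0.5} = 0.
σ = (0.3365 − 0)/(0 − (-1.175)) = 0.286.
μ = 0 − (-1.175)·0.286 = 0.336.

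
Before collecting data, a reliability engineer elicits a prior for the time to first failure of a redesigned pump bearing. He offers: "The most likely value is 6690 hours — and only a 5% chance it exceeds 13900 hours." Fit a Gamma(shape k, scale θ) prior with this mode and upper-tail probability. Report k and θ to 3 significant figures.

Gamma(k,θ) with k>1 has mode (k−1)θ, so θ = 6690/(k−1).
Need P(X < 13900) = 0.95 with θ tied to k this way. Start at k = 2, θ = 6690: P(X<13900) ≈ 0.615.
Too low — raise k to concentrate. Iterating converges to k ≈ 6.17.
Then θ = 6690/(6.17−1) ≈ 1290.

k ≈ 6.17, θ ≈ 1290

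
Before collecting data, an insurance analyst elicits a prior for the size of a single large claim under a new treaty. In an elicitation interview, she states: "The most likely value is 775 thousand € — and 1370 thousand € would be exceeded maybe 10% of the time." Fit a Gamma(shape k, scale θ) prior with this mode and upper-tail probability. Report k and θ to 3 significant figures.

Gamma(k,θ) with k>1 has mode (k−1)θ, so θ = 775/(k−1).
Need P(X < 1370) = 0.9 with θ tied to k this way. Start at k = 2, θ = 775: P(X<1370) ≈ 0.527.
Too low — raise k to concentrate. Iterating converges to k ≈ 6.86.
Then θ = 775/(6.86−1) ≈ 132.

k ≈ 6.86, θ ≈ 132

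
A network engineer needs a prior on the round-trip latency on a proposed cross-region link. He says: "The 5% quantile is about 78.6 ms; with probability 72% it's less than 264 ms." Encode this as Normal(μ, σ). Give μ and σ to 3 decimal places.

The p-quantile of Normal(μ,σ) is μ + z_p·σ, with z_{0.05} = -1.645 and z_{0.72} = 0.5828.
Eliminate σ: μ = (z₂·x₁ − z₁·x₂)/(z₂ − z₁) = (0.5828·78.6 − (-1.645)·264)/2.228 = 215.493.
Then σ = (x₂ − x₁)/(z₂ − z₁) = (264 − 78.6)/2.228 = 83.225.

μ = 215.493, σ = 83.225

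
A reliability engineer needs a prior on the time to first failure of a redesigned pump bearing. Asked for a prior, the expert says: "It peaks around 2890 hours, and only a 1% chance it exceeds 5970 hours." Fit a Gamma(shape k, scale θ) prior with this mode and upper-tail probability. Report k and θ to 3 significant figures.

k ≈ 10.3, θ ≈ 312

Gamma(k,θ) with k>1 has mode (k−1)θ, so θ = 2890/(k−1).
Need P(X < 5970) = 0.99 with θ tied to k this way. Start at k = 2, θ = 2890: P(X<5970) ≈ 0.611.
Too low — raise k to concentrate. Iterating converges to k ≈ 10.3.
Then θ = 2890/(10.3−1) ≈ 312.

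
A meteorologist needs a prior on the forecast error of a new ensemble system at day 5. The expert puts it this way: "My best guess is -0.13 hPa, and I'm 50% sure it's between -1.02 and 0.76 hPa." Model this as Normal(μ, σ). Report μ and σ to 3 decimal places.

μ = -0.130, σ = 1.320

A symmetric 50% interval runs μ ± z·σ with z = 0.6745.
Half-width = 0.89, so σ = 0.89/0.6745 = 1.320.
μ is the stated best guess, -0.130.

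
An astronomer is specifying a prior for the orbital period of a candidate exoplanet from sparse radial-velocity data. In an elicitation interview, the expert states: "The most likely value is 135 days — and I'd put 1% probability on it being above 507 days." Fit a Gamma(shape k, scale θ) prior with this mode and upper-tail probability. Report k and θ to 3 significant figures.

k ≈ 3.43, θ ≈ 55.6

Gamma(k,θ) with k>1 has mode (k−1)θ, so θ = 135/(k−1).
Need P(X < 507) = 0.99 with θ tied to k this way. Start at k = 2, θ = 135: P(X<507) ≈ 0.889.
Too low — raise k to concentrate. Iterating converges to k ≈ 3.43.
Then θ = 135/(3.43−1) ≈ 55.6.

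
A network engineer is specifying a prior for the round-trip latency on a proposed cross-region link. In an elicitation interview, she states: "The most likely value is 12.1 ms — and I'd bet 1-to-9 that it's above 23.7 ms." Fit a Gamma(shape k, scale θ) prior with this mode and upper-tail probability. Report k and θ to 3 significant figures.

Gamma(k,θ) with k>1 has mode (k−1)θ, so θ = 12.1/(k−1).
Need P(X < 23.7) = 0.9 with θ tied to k this way. Start at k = 2, θ = 12.1: P(X<23.7) ≈ 0.583.
Too low — raise k to concentrate. Iterating converges to k ≈ 5.24.
Then θ = 12.1/(5.24−1) ≈ 2.85.

k ≈ 5.24, θ ≈ 2.85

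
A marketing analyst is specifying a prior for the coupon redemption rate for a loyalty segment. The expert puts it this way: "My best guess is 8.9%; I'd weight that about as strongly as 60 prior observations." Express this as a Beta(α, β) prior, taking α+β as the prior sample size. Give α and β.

Under the effective-sample-size interpretation, Beta(α, β) has prior mean α/(α+β) and prior sample size α+β.
So α+β = 60 and α/(α+β) = 0.089, giving α = 0.089·60 = 5.34 and β = 60 − 5.34 = 54.66.

α = 5.34, β = 54.66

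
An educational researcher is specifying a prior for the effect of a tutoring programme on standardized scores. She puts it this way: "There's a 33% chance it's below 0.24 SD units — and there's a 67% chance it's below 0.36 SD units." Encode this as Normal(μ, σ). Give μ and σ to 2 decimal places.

For Normal(μ,σ), the p-quantile is μ + z_p·σ. Here z_{0.33} = -0.4399, z_{0.67} = 0.4399.
So 0.24 = μ − 0.4399σ and 0.36 = μ + 0.4399σ.
Subtracting: σ = (0.36 − 0.24)/(0.4399 − (-0.4399)) = 0.14.
Then μ = 0.24 − (-0.4399)·0.14 = 0.30.

μ = 0.30, σ = 0.14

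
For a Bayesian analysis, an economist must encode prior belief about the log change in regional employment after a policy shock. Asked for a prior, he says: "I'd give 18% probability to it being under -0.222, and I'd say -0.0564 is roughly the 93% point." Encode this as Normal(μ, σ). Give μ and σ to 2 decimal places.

μ = -0.16, σ = 0.07

For Normal(μ,σ), the p-quantile is μ + z_p·σ. Here z_{0.18} = -0.9154, z_{0.93} = 1.476.
So -0.222 = μ − 0.9154σ and -0.0564 = μ + 1.476σ.
Subtracting: σ = (-0.0564 − -0.222)/(1.476 − (-0.9154)) = 0.07.
Then μ = -0.222 − (-0.9154)·0.07 = -0.16.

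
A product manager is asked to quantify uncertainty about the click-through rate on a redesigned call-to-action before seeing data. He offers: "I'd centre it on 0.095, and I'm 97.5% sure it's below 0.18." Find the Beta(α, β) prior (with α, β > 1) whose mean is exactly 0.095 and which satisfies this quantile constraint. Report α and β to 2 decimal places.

With mean 0.095 fixed, write α = 0.095s, β = 0.905s where s = α+β.
Need P(θ < 0.18) = 0.975 under Beta(0.095s, 0.905s). Normal approximation: (q−m)/√(m(1−m)/s) ≈ z_{0.975} = 1.96, so s ≈ 0.095·0.905·(1.96)²/(0.18−0.095)² = 45.7.
At s = 45.7: P(θ<0.18) ≈ 0.959. Adjusting to match 0.975 gives s ≈ 60.27.
So α = 0.095·60.27 ≈ 5.73, β = 0.905·60.27 ≈ 54.54.

α ≈ 5.73, β ≈ 54.54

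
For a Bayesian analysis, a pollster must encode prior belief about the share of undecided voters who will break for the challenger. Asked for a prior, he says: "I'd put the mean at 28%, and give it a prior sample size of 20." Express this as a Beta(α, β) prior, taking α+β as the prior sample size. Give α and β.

Under the effective-sample-size interpretation, Beta(α, β) has prior mean α/(α+β) and prior sample size α+β.
So α+β = 20 and α/(α+β) = 0.28, giving α = 0.28·20 = 5.6 and β = 20 − 5.6 = 14.4.

α = 5.6, β = 14.4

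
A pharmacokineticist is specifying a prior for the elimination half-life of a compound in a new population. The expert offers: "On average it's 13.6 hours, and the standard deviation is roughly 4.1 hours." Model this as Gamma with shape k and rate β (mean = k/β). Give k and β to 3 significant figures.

For Gamma(k, rate β): mean = k/β, variance = k/β², so CV = 1/√k.
CV = SD/mean = 4.1/13.6 = 0.3015, hence k = 1/CV² = 11.
Then β = k/mean = 11/13.6 = 0.809.

k ≈ 11, β ≈ 0.809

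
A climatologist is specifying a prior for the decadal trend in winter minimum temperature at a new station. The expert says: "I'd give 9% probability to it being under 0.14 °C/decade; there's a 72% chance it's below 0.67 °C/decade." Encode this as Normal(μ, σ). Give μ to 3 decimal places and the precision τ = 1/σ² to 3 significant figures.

μ = 0.509, τ = 13.2

For Normal(μ,σ), the p-quantile is μ + z_p·σ. Here z_{0.09} = -1.341, z_{0.72} = 0.5828.
So 0.14 = μ − 1.341σ and 0.67 = μ + 0.5828σ.
Subtracting: σ = (0.67 − 0.14)/(0.5828 − (-1.341)) = 0.276.
Then μ = 0.14 − (-1.341)·0.276 = 0.509.
Precision τ = 1/σ² = 1/0.2755² = 13.2.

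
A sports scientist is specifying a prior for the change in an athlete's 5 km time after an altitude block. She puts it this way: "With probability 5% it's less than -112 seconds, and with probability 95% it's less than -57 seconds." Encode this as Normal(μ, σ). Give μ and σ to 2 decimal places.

The p-quantile of Normal(μ,σ) is μ + z_p·σ, with z_{0.05} = -1.645 and z_{0.95} = 1.645.
Eliminate σ: μ = (z₂·x₁ − z₁·x₂)/(z₂ − z₁) = (1.645·-112 − (-1.645)·-57)/3.29 = -84.50.
Then σ = (x₂ − x₁)/(z₂ − z₁) = (-57 − -112)/3.29 = 16.72.

μ = -84.50, σ = 16.72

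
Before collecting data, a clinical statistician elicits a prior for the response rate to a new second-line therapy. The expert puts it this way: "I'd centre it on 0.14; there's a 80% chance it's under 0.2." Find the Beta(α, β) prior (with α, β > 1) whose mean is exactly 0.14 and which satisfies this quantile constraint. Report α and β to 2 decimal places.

With mean 0.14 fixed, write α = 0.14s, β = 0.86s where s = α+β.
Need P(θ < 0.2) = 0.8 under Beta(0.14s, 0.86s). Normal approximation: (q−m)/√(m(1−m)/s) ≈ z_{0.8} = 0.842, so s ≈ 0.14·0.86·(0.842)²/(0.2−0.14)² = 23.7.
At s = 23.7: P(θ<0.2) ≈ 0.814. Adjusting to match 0.8 gives s ≈ 19.84.
So α = 0.14·19.84 ≈ 2.78, β = 0.86·19.84 ≈ 17.06.

α ≈ 2.78, β ≈ 17.06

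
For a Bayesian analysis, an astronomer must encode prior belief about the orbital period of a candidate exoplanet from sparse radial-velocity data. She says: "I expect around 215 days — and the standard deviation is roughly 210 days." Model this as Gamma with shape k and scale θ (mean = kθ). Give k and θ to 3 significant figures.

For Gamma(k, scale θ): mean = kθ, variance = kθ², so CV = 1/√k.
CV = SD/mean = 210/215 = 0.9767, hence k = 1/CV² = 1.05.
Then θ = mean/k = 215/1.05 = 205.

k ≈ 1.05, θ ≈ 205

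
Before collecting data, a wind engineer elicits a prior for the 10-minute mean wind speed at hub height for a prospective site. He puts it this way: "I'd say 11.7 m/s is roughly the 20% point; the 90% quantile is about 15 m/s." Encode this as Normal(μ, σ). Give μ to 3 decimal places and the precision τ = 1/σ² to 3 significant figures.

μ = 13.008, τ = 0.414

For Normal(μ,σ), the p-quantile is μ + z_p·σ. Here z_{0.2} = -0.8416, z_{0.9} = 1.282.
So 11.7 = μ − 0.8416σ and 15 = μ + 1.282σ.
Subtracting: σ = (15 − 11.7)/(1.282 − (-0.8416)) = 1.554.
Then μ = 11.7 − (-0.8416)·1.554 = 13.008.
Precision τ = 1/σ² = 1/1.554² = 0.414.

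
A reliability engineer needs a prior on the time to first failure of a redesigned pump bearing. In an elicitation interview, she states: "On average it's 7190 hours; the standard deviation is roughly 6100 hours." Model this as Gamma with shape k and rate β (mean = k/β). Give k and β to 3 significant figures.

For Gamma(k, rate β): mean = k/β, variance = k/β², so CV = 1/√k.
CV = SD/mean = 6100/7190 = 0.8484, hence k = 1/CV² = 1.39.
Then β = k/mean = 1.39/7190 = 0.000193.

k ≈ 1.39, β ≈ 0.000193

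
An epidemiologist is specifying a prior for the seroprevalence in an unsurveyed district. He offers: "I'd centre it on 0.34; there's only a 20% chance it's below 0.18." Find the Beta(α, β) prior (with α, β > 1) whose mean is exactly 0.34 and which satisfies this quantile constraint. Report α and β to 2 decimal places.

With mean 0.34 fixed, write α = 0.34s, β = 0.66s where s = α+β.
Need P(θ < 0.18) = 0.2 under Beta(0.34s, 0.66s). Normal approximation: (q−m)/√(m(1−m)/s) ≈ z_{0.2} = -0.842, so s ≈ 0.34·0.66·(-0.842)²/(0.18−0.34)² = 6.2.
At s = 6.2: P(θ<0.18) ≈ 0.205. Adjusting to match 0.2 gives s ≈ 6.43.
So α = 0.34·6.43 ≈ 2.19, β = 0.66·6.43 ≈ 4.25.

α ≈ 2.19, β ≈ 4.25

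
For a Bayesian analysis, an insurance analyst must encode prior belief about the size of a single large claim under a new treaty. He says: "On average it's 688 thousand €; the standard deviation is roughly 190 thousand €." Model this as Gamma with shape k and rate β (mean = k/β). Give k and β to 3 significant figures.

For Gamma(k, rate β): mean = k/β, variance = k/β², so CV = 1/√k.
CV = SD/mean = 190/688 = 0.2762, hence k = 1/CV² = 13.1.
Then β = k/mean = 13.1/688 = 0.0191.

k ≈ 13.1, β ≈ 0.0191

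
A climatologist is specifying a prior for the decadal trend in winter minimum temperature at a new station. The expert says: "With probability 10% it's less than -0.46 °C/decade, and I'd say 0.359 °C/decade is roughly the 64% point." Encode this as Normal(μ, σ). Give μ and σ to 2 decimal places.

μ = 0.18, σ = 0.50

The p-quantile of Normal(μ,σ) is μ + z_p·σ, with z_{0.1} = -1.282 and z_{0.64} = 0.3585.
Eliminate σ: μ = (z₂·x₁ − z₁·x₂)/(z₂ − z₁) = (0.3585·-0.46 − (-1.282)·0.359)/1.64 = 0.18.
Then σ = (x₂ − x₁)/(z₂ − z₁) = (0.359 − -0.46)/1.64 = 0.50.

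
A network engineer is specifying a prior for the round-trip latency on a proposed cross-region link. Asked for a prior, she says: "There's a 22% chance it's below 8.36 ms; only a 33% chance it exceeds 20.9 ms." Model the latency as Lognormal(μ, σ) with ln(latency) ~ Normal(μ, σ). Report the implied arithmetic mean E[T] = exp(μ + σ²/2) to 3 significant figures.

If T ~ Lognormal(μ,σ) then ln T ~ Normal(μ,σ), so the p-quantile of ln T is μ + z_p·σ.
ln(8.36) = 2.123 and ln(20.9) = 3.04; z_{0.22} = -0.7722, z_{0.67} = 0.4399.
σ = (3.04 − 2.123)/(0.4399 − (-0.7722)) = 0.756.
μ = 2.123 − (-0.7722)·0.756 = 2.707.
E[T] = exp(μ + σ²/2) = exp(2.707 + 0.2857) = 19.9 ms.

E[T] ≈ 19.9 ms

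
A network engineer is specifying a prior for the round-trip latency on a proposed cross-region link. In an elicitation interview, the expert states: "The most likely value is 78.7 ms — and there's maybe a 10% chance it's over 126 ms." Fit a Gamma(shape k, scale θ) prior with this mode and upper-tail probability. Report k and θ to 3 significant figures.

k ≈ 9.48, θ ≈ 9.28

Gamma(k,θ) with k>1 has mode (k−1)θ, so θ = 78.7/(k−1).
Need P(X < 126) = 0.9 with θ tied to k this way. Start at k = 2, θ = 78.7: P(X<126) ≈ 0.475.
Too low — raise k to concentrate. Iterating converges to k ≈ 9.48.
Then θ = 78.7/(9.48−1) ≈ 9.28.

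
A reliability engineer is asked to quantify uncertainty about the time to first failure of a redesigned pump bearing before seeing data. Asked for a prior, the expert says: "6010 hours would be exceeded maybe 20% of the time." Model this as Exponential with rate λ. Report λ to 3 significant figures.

λ ≈ 0.000268

P(T > 6010.0) = e^(−λ·6010.0) = 0.2, so λ = −ln(0.2)/6010.0 = 0.000268.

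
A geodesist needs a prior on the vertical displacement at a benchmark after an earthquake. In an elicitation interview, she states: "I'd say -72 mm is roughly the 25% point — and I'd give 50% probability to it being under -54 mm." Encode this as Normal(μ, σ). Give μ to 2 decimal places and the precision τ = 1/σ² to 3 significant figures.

The p-quantile of Normal(μ,σ) is μ + z_p·σ, with z_{0.25} = -0.6745 and z_{0.5} = 0.
Eliminate σ: μ = (z₂·x₁ − z₁·x₂)/(z₂ − z₁) = (0·-72 − (-0.6745)·-54)/0.6745 = -54.00.
Then σ = (x₂ − x₁)/(z₂ − z₁) = (-54 − -72)/0.6745 = 26.69.
Precision τ = 1/σ² = 1/26.69² = 0.0014.

μ = -54.00, τ = 0.0014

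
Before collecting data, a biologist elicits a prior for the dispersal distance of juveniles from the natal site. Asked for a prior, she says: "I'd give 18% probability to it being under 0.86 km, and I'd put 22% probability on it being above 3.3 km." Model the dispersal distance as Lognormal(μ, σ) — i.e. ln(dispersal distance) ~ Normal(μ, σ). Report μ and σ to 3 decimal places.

If T ~ Lognormal(μ,σ) then ln T ~ Normal(μ,σ), so the p-quantile of ln T is μ + z_p·σ.
ln(0.86) = -0.1508 and ln(3.3) = 1.194; z_{0.18} = -0.9154, z_{0.78} = 0.7722.
σ = (1.194 − -0.1508)/(0.7722 − (-0.9154)) = 0.797.
μ = -0.1508 − (-0.9154)·0.797 = 0.579.

μ ≈ 0.579, σ ≈ 0.797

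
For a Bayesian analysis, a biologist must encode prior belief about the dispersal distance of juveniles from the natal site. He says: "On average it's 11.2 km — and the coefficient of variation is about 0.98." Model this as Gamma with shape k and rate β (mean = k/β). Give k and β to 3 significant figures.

For Gamma(k, rate β): mean = k/β, variance = k/β², so CV = 1/√k.
CV = 0.98, hence k = 1/CV² = 1.04.
Then β = k/mean = 1.04/11.2 = 0.093.

k ≈ 1.04, β ≈ 0.093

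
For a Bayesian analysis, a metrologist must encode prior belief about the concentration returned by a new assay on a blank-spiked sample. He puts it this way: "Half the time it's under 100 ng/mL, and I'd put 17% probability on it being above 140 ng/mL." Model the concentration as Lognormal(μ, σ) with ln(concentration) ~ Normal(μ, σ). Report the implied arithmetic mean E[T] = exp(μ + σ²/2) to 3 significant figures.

E[T] ≈ 106 ng/mL

If T ~ Lognormal(μ,σ) then ln T ~ Normal(μ,σ), so the p-quantile of ln T is μ + z_p·σ.
ln(100) = 4.605 and ln(140) = 4.942; z_{0.5} = 0, z_{0.83} = 0.9542.
σ = (4.942 − 4.605)/(0.9542 − (0)) = 0.353.
μ = 4.605 − (0)·0.353 = 4.605.
E[T] = exp(μ + σ²/2) = exp(4.605 + 0.0622) = 106 ng/mL.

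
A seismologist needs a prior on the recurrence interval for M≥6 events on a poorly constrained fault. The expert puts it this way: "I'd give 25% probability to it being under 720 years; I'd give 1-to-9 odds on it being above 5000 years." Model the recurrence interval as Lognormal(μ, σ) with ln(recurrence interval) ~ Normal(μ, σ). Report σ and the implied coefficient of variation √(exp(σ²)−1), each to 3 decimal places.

If T ~ Lognormal(μ,σ) then ln T ~ Normal(μ,σ), so the p-quantile of ln T is μ + z_p·σ.
ln(720) = 6.579 and ln(5000) = 8.517; z_{0.25} = -0.6745, z_{0.9} = 1.282.
σ = (8.517 − 6.579)/(1.282 − (-0.6745)) = 0.991.
μ = 6.579 − (-0.6745)·0.991 = 7.247.
CV = √(exp(σ²)−1) = √(exp(0.9816)−1) = 1.292.

σ ≈ 0.991, CV ≈ 1.292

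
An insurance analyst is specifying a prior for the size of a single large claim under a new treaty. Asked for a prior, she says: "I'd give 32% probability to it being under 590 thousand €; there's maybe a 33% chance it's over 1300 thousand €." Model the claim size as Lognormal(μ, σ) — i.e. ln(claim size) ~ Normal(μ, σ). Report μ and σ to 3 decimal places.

If T ~ Lognormal(μ,σ) then ln T ~ Normal(μ,σ), so the p-quantile of ln T is μ + z_p·σ.
ln(590) = 6.38 and ln(1300) = 7.17; z_{0.32} = -0.4677, z_{0.67} = 0.4399.
σ = (7.17 − 6.38)/(0.4399 − (-0.4677)) = 0.870.
μ = 6.38 − (-0.4677)·0.870 = 6.787.

μ ≈ 6.787, σ ≈ 0.870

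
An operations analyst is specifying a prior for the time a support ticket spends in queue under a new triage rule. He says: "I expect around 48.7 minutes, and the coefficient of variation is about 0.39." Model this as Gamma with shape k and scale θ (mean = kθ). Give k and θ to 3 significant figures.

For Gamma(k, scale θ): mean = kθ, variance = kθ², so CV = 1/√k.
CV = 0.39, hence k = 1/CV² = 6.57.
Then θ = mean/k = 48.7/6.57 = 7.41.

k ≈ 6.57, θ ≈ 7.41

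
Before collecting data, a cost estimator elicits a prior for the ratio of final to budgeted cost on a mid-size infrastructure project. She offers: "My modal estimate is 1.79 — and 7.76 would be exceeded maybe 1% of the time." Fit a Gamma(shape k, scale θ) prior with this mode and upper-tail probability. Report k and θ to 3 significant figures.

k ≈ 2.9, θ ≈ 0.942

Gamma(k,θ) with k>1 has mode (k−1)θ, so θ = 1.79/(k−1).
Need P(X < 7.76) = 0.99 with θ tied to k this way. Start at k = 2, θ = 1.79: P(X<7.76) ≈ 0.930.
Too low — raise k to concentrate. Iterating converges to k ≈ 2.9.
Then θ = 1.79/(2.9−1) ≈ 0.942.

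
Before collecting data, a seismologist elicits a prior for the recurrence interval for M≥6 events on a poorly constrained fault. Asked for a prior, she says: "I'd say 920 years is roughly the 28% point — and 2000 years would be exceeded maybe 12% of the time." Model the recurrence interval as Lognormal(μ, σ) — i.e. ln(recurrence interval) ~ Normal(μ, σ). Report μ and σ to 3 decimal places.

If T ~ Lognormal(μ,σ) then ln T ~ Normal(μ,σ), so the p-quantile of ln T is μ + z_p·σ.
ln(920) = 6.824 and ln(2000) = 7.601; z_{0.28} = -0.5828, z_{0.88} = 1.175.
σ = (7.601 − 6.824)/(1.175 − (-0.5828)) = 0.442.
μ = 6.824 − (-0.5828)·0.442 = 7.082.

μ ≈ 7.082, σ ≈ 0.442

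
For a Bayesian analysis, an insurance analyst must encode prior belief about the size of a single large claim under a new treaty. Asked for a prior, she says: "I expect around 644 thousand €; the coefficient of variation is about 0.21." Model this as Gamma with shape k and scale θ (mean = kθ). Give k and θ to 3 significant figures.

k ≈ 22.7, θ ≈ 28.4

For Gamma(k, scale θ): mean = kθ, variance = kθ², so CV = 1/√k.
CV = 0.21, hence k = 1/CV² = 22.7.
Then θ = mean/k = 644/22.7 = 28.4.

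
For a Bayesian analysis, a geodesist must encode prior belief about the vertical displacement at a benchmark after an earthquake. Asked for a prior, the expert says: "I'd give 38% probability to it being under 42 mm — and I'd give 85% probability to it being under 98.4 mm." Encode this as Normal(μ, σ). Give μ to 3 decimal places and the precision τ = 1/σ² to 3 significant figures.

For Normal(μ,σ), the p-quantile is μ + z_p·σ. Here z_{0.38} = -0.3055, z_{0.85} = 1.036.
So 42 = μ − 0.3055σ and 98.4 = μ + 1.036σ.
Subtracting: σ = (98.4 − 42)/(1.036 − (-0.3055)) = 42.030.
Then μ = 42 − (-0.3055)·42.030 = 54.839.
Precision τ = 1/σ² = 1/42.03² = 0.000566.

μ = 54.839, τ = 0.000566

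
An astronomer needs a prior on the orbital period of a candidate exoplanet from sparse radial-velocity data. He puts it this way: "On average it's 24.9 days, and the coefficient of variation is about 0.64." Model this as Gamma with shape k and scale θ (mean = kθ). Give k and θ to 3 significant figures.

For Gamma(k, scale θ): mean = kθ, variance = kθ², so CV = 1/√k.
CV = 0.64, hence k = 1/CV² = 2.44.
Then θ = mean/k = 24.9/2.44 = 10.2.

k ≈ 2.44, θ ≈ 10.2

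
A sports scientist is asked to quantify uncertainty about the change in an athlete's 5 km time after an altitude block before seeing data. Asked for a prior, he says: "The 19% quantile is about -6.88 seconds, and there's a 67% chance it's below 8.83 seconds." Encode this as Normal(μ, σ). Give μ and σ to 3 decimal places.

μ = 3.586, σ = 11.921

The p-quantile of Normal(μ,σ) is μ + z_p·σ, with z_{0.19} = -0.8779 and z_{0.67} = 0.4399.
Eliminate σ: μ = (z₂·x₁ − z₁·x₂)/(z₂ − z₁) = (0.4399·-6.88 − (-0.8779)·8.83)/1.318 = 3.586.
Then σ = (x₂ − x₁)/(z₂ − z₁) = (8.83 − -6.88)/1.318 = 11.921.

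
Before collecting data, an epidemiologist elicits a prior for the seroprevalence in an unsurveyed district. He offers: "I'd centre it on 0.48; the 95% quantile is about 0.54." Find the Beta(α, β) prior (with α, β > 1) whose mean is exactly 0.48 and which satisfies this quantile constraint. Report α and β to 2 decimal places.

α ≈ 89.99, β ≈ 97.49

With mean 0.48 fixed, write α = 0.48s, β = 0.52s where s = α+β.
Need P(θ < 0.54) = 0.95 under Beta(0.48s, 0.52s). Normal approximation: (q−m)/√(m(1−m)/s) ≈ z_{0.95} = 1.64, so s ≈ 0.48·0.52·(1.64)²/(0.54−0.48)² = 187.6.
At s = 187.6: P(θ<0.54) ≈ 0.950. Adjusting to match 0.95 gives s ≈ 187.49.
So α = 0.48·187.49 ≈ 89.99, β = 0.52·187.49 ≈ 97.49.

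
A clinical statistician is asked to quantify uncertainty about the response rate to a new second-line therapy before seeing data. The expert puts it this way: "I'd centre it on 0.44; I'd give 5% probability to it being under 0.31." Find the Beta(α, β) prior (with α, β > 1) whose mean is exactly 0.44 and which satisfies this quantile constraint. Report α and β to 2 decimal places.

α ≈ 16.48, β ≈ 20.98

With mean 0.44 fixed, write α = 0.44s, β = 0.56s where s = α+β.
Need P(θ < 0.31) = 0.05 under Beta(0.44s, 0.56s). Normal approximation: (q−m)/√(m(1−m)/s) ≈ z_{0.05} = -1.64, so s ≈ 0.44·0.56·(-1.64)²/(0.31−0.44)² = 39.4.
At s = 39.4: P(θ<0.31) ≈ 0.046. Adjusting to match 0.05 gives s ≈ 37.46.
So α = 0.44·37.46 ≈ 16.48, β = 0.56·37.46 ≈ 20.98.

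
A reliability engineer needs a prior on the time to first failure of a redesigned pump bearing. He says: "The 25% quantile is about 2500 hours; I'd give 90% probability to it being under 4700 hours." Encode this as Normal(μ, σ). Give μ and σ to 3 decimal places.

μ = 3258.613, σ = 1124.721

For Normal(μ,σ), the p-quantile is μ + z_p·σ. Here z_{0.25} = -0.6745, z_{0.9} = 1.282.
So 2500 = μ − 0.6745σ and 4700 = μ + 1.282σ.
Subtracting: σ = (4700 − 2500)/(1.282 − (-0.6745)) = 1124.721.
Then μ = 2500 − (-0.6745)·1124.721 = 3258.613.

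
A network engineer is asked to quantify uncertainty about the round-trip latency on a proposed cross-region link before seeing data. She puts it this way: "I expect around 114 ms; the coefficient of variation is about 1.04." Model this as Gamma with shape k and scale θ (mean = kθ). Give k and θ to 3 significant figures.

For Gamma(k, scale θ): mean = kθ, variance = kθ², so CV = 1/√k.
CV = 1.04, hence k = 1/CV² = 0.925.
Then θ = mean/k = 114/0.925 = 123.

k ≈ 0.925, θ ≈ 123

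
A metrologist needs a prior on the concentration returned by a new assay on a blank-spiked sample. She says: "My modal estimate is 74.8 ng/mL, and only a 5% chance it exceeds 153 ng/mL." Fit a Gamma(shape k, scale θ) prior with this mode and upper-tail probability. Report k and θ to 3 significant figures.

Gamma(k,θ) with k>1 has mode (k−1)θ, so θ = 74.8/(k−1).
Need P(X < 153) = 0.95 with θ tied to k this way. Start at k = 2, θ = 74.8: P(X<153) ≈ 0.606.
Too low — raise k to concentrate. Iterating converges to k ≈ 6.4.
Then θ = 74.8/(6.4−1) ≈ 13.8.

k ≈ 6.4, θ ≈ 13.8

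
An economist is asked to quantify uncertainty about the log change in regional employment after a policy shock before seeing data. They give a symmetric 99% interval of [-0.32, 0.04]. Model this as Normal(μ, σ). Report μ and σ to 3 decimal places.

μ = -0.140, σ = 0.070

A symmetric 99% interval runs μ ± z·σ with z = 2.576.
Half-width = 0.18, so σ = 0.18/2.576 = 0.070.
μ is the interval midpoint, -0.140.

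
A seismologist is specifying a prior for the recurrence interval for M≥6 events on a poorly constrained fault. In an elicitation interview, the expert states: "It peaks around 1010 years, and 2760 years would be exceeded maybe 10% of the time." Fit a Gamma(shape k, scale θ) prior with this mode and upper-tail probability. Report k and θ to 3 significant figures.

Gamma(k,θ) with k>1 has mode (k−1)θ, so θ = 1010/(k−1).
Need P(X < 2760) = 0.9 with θ tied to k this way. Start at k = 2, θ = 1010: P(X<2760) ≈ 0.757.
Too low — raise k to concentrate. Iterating converges to k ≈ 2.89.
Then θ = 1010/(2.89−1) ≈ 533.

k ≈ 2.89, θ ≈ 533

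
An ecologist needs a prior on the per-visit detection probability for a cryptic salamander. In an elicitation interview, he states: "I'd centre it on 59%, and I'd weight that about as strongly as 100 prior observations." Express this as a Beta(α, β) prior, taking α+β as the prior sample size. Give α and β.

Under the effective-sample-size interpretation, Beta(α, β) has prior mean α/(α+β) and prior sample size α+β.
So α+β = 100 and α/(α+β) = 0.59, giving α = 0.59·100 = 59 and β = 100 − 59 = 41.

α = 59, β = 41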